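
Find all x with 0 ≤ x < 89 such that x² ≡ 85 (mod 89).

21, 68

89 ≡ 1 (mod 4), so we find a root by search.
Trying successive values, 21² = 441 ≡ 85 (mod 89). The other root is 89 − 21 = 68.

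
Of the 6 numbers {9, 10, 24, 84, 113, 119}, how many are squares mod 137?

(9/137) = +1 → QR.
(10/137) = -1 → non-residue.
(24/137) = -1 → non-residue.
(84/137) = -1 → non-residue.
(113/137) = -1 → non-residue.
(119/137) = +1 → QR.
Total quadratic residues among the 6: 2.

2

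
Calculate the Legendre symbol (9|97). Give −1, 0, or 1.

Euler's criterion: (9/97) ≡ 9^48 (mod 97).
9^2 ≡ 81 (mod 97)
9^4 ≡ 62 (mod 97)
9^8 ≡ 61 (mod 97)
9^16 ≡ 35 (mod 97)
9^32 ≡ 61 (mod 97)
9^48 = 9^(32+16) ≡ 1 (mod 97).
Result is 1, so (9/97) = 1.

1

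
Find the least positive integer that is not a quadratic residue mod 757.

2

(2/757) = −1, so 2 is the smallest positive non-residue mod 757.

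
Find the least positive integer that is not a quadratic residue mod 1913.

3

(2/1913) = +1, so 2 is a residue.
(3/1913) = −1, so 3 is the smallest positive non-residue mod 1913.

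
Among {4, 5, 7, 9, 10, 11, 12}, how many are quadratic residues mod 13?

4

(4/13) = +1 → QR.
(5/13) = -1 → non-residue.
(7/13) = -1 → non-residue.
(9/13) = +1 → QR.
(10/13) = +1 → QR.
(11/13) = -1 → non-residue.
(12/13) = +1 → QR.
Total quadratic residues among the 7: 4.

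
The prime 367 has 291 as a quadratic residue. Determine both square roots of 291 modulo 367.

113, 254

Since 367 ≡ 3 (mod 4), a square root of 291 is 291^((367+1)/4) = 291^92 mod 367.
Repeated squaring: 291^2≡271, 291^4≡41, 291^8≡213, 291^16≡228, 291^32≡237, 291^64≡18 (mod 367).
291^92 = 291^(64+16+8+4) ≡ 113 (mod 367).
Check: 113² = 12769 ≡ 291 (mod 367). The two roots are 113 and 254.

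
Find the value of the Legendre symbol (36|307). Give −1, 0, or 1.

1

Euler's criterion: (36/307) ≡ 36^153 (mod 307).
36^2 ≡ 68 (mod 307)
36^4 ≡ 19 (mod 307)
36^8 ≡ 54 (mod 307)
36^16 ≡ 153 (mod 307)
36^32 ≡ 77 (mod 307)
36^64 ≡ 96 (mod 307)
36^128 ≡ 6 (mod 307)
36^153 = 36^(128+16+8+1) ≡ 1 (mod 307).
Result is 1, so (36/307) = 1.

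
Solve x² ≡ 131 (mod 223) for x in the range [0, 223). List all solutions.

Since 223 ≡ 3 (mod 4), a square root of 131 is 131^((223+1)/4) = 131^56 mod 223.
Repeated squaring: 131^2≡213, 131^4≡100, 131^8≡188, 131^16≡110, 131^32≡58 (mod 223).
131^56 = 131^(32+16+8) ≡ 146 (mod 223).
Check: 146² = 21316 ≡ 131 (mod 223). The two roots are 77 and 146.

77, 146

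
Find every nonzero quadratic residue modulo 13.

1 3 4 9 10 12

Square k = 1,…,6 (k and 13−k give the same square):
1²=1, 2²=4, 3²=9, 4²≡3, 5²≡12, 6²≡10 (mod 13).
So the quadratic residues mod 13 are {1, 3, 4, 9, 10, 12}.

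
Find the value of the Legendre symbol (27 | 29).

-1

Reciprocity: 27 ≡ 3 and 29 ≡ 1 (mod 4), so (27/29) = +(29/27).
Reduce top mod 27: now compute (2/27).
Pull out 2: since 27 ≡ 3 (mod 8), (2/27) = -1.
Reached (1/27) = 1. Collecting the sign flips along the way, the symbol is -1.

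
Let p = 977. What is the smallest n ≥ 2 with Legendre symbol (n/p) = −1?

(2/977) = +1, so 2 is a residue.
(3/977) = −1, so 3 is the smallest positive non-residue mod 977.

3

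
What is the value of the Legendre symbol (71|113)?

Reciprocity: 71 ≡ 3 and 113 ≡ 1 (mod 4), so (71/113) = +(113/71).
Reduce top mod 71: now compute (42/71).
Pull out 2: since 71 ≡ 7 (mod 8), (2/71) = +1.
Reciprocity: 21 ≡ 1 and 71 ≡ 3 (mod 4), so (21/71) = +(71/21).
Reduce top mod 21: now compute (8/21).
Pull out 2^3: since 21 ≡ 5 (mod 8), (2/21) = -1, so (2/21)^3 = -1.
Reached (1/21) = 1. Collecting the sign flips along the way, the symbol is -1.

-1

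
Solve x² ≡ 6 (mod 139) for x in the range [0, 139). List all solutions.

59, 80

Since 139 ≡ 3 (mod 4), a square root of 6 is 6^((139+1)/4) = 6^35 mod 139.
Repeated squaring: 6^2≡36, 6^4≡45, 6^8≡79, 6^16≡125, 6^32≡57 (mod 139).
6^35 = 6^(32+2+1) ≡ 80 (mod 139).
Check: 80² = 6400 ≡ 6 (mod 139). The two roots are 59 and 80.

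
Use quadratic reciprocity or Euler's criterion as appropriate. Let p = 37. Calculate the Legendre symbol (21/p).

Euler's criterion: (21/37) ≡ 21^18 (mod 37).
21^2 ≡ 34 (mod 37)
21^4 ≡ 9 (mod 37)
21^8 ≡ 7 (mod 37)
21^16 ≡ 12 (mod 37)
21^18 = 21^(16+2) ≡ 1 (mod 37).
Result is 1, so (21/37) = 1.

1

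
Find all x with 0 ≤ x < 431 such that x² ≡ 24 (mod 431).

Since 431 ≡ 3 (mod 4), a square root of 24 is 24^((431+1)/4) = 24^108 mod 431.
Repeated squaring: 24^2≡145, 24^4≡337, 24^8≡216, 24^16≡108, 24^32≡27, 24^64≡298 (mod 431).
24^108 = 24^(64+32+8+4) ≡ 256 (mod 431).
Check: 256² = 65536 ≡ 24 (mod 431). The two roots are 175 and 256.

175, 256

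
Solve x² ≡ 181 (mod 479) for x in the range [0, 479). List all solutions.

77, 402

Since 479 ≡ 3 (mod 4), a square root of 181 is 181^((479+1)/4) = 181^120 mod 479.
Repeated squaring: 181^2≡189, 181^4≡275, 181^8≡422, 181^16≡375, 181^32≡278, 181^64≡165 (mod 479).
181^120 = 181^(64+32+16+8) ≡ 77 (mod 479).
Check: 77² = 5929 ≡ 181 (mod 479). The two roots are 77 and 402.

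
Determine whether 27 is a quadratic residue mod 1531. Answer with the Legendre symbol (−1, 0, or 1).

-1

Reciprocity: 27 ≡ 3 and 1531 ≡ 3 (mod 4), so (27/1531) = −(1531/27).
Reduce top mod 27: now compute (19/27).
Reciprocity: 19 ≡ 3 and 27 ≡ 3 (mod 4), so (19/27) = −(27/19).
Reduce top mod 19: now compute (8/19).
Pull out 2^3: since 19 ≡ 3 (mod 8), (2/19) = -1, so (2/19)^3 = -1.
Reached (1/19) = 1. Collecting the sign flips along the way, the symbol is -1.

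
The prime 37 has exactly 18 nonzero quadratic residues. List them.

1,3,4,7,9,10,11,12,16,21,25,26,27,28,30,33,34,36

Square k = 1,…,18 (k and 37−k give the same square):
1²=1, 2²=4, 3²=9, 4²=16, 5²=25, 6²=36, 7²≡12, 8²≡27, 9²≡7, 10²≡26, 11²≡10, 12²≡33, 13²≡21, 14²≡11, 15²≡3, 16²≡34, 17²≡30, 18²≡28 (mod 37).
So the quadratic residues mod 37 are {1, 3, 4, 7, 9, 10, 11, 12, 16, 21, 25, 26, 27, 28, 30, 33, 34, 36}.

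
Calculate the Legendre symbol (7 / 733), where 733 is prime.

-1

Reciprocity: 7 ≡ 3 and 733 ≡ 1 (mod 4), so (7/733) = +(733/7).
Reduce top mod 7: now compute (5/7).
Reciprocity: 5 ≡ 1 and 7 ≡ 3 (mod 4), so (5/7) = +(7/5).
Reduce top mod 5: now compute (2/5).
Pull out 2: since 5 ≡ 5 (mod 8), (2/5) = -1.
Reached (1/5) = 1. Collecting the sign flips along the way, the symbol is -1.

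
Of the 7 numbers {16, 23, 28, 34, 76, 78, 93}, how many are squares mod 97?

2

(16/97) = +1 → QR.
(23/97) = -1 → non-residue.
(28/97) = -1 → non-residue.
(34/97) = -1 → non-residue.
(76/97) = -1 → non-residue.
(78/97) = -1 → non-residue.
(93/97) = +1 → QR.
Total quadratic residues among the 7: 2.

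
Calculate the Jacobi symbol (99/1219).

-1

Reciprocity: 99 ≡ 3 and 1219 ≡ 3 (mod 4), so (99/1219) = −(1219/99).
Reduce top mod 99: now compute (31/99).
Reciprocity: 31 ≡ 3 and 99 ≡ 3 (mod 4), so (31/99) = −(99/31).
Reduce top mod 31: now compute (6/31).
Pull out 2: since 31 ≡ 7 (mod 8), (2/31) = +1.
Reciprocity: 3 ≡ 3 and 31 ≡ 3 (mod 4), so (3/31) = −(31/3).
Reduce top mod 3: now compute (1/3).
Reached (1/3) = 1. Collecting the sign flips along the way, the symbol is -1.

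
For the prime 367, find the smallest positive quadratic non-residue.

(2/367) = +1, so 2 is a residue.
(3/367) = −1, so 3 is the smallest positive non-residue mod 367.

3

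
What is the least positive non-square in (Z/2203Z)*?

(2/2203) = −1, so 2 is the smallest positive non-residue mod 2203.

2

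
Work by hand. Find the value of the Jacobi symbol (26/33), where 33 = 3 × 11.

-1

Pull out 2: since 33 ≡ 1 (mod 8), (2/33) = +1.
Reciprocity: 13 ≡ 1 and 33 ≡ 1 (mod 4), so (13/33) = +(33/13).
Reduce top mod 13: now compute (7/13).
Reciprocity: 7 ≡ 3 and 13 ≡ 1 (mod 4), so (7/13) = +(13/7).
Reduce top mod 7: now compute (6/7).
Pull out 2: since 7 ≡ 7 (mod 8), (2/7) = +1.
Reciprocity: 3 ≡ 3 and 7 ≡ 3 (mod 4), so (3/7) = −(7/3).
Reduce top mod 3: now compute (1/3).
Reached (1/3) = 1. Collecting the sign flips along the way, the symbol is -1.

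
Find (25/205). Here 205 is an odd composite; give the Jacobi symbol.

Reciprocity: 25 ≡ 1 and 205 ≡ 1 (mod 4), so (25/205) = +(205/25).
Reduce top mod 25: now compute (5/25).
Reciprocity: 5 ≡ 1 and 25 ≡ 1 (mod 4), so (5/25) = +(25/5).
Reduce top mod 5: now compute (0/5).
Top reduces to 0: gcd > 1, so the symbol is 0.

0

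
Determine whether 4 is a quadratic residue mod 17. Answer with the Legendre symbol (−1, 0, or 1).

1

Pull out 2^2: since 17 ≡ 1 (mod 8), (2/17) = +1, so (2/17)^2 = +1.
Reached (1/17) = 1. Collecting the sign flips along the way, the symbol is +1.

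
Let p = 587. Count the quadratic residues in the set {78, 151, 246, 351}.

(78/587) = +1 → QR.
(151/587) = +1 → QR.
(246/587) = +1 → QR.
(351/587) = -1 → non-residue.
Total quadratic residues among the 4: 3.

3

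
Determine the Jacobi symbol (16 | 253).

Pull out 2^4: since 253 ≡ 5 (mod 8), (2/253) = -1, so (2/253)^4 = +1.
Reached (1/253) = 1. Collecting the sign flips along the way, the symbol is +1.

1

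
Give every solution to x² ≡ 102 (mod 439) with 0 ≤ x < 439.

Since 439 ≡ 3 (mod 4), a square root of 102 is 102^((439+1)/4) = 102^110 mod 439.
Repeated squaring: 102^2≡307, 102^4≡303, 102^8≡58, 102^16≡291, 102^32≡393, 102^64≡360 (mod 439).
102^110 = 102^(64+32+8+4+2) ≡ 190 (mod 439).
Check: 190² = 36100 ≡ 102 (mod 439). The two roots are 190 and 249.

190, 249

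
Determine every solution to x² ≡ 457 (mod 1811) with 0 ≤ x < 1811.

322, 1489

Since 1811 ≡ 3 (mod 4), a square root of 457 is 457^((1811+1)/4) = 457^453 mod 1811.
Repeated squaring: 457^2≡584, 457^4≡588, 457^8≡1654, 457^16≡1106, 457^32≡811, 457^64≡328, 457^128≡735, 457^256≡547 (mod 1811).
457^453 = 457^(256+128+64+4+1) ≡ 1489 (mod 1811).
Check: 1489² = 2217121 ≡ 457 (mod 1811). The two roots are 322 and 1489.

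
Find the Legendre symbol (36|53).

Pull out 2^2: since 53 ≡ 5 (mod 8), (2/53) = -1, so (2/53)^2 = +1.
Reciprocity: 9 ≡ 1 and 53 ≡ 1 (mod 4), so (9/53) = +(53/9).
Reduce top mod 9: now compute (8/9).
Pull out 2^3: since 9 ≡ 1 (mod 8), (2/9) = +1, so (2/9)^3 = +1.
Reached (1/9) = 1. Collecting the sign flips along the way, the symbol is +1.

1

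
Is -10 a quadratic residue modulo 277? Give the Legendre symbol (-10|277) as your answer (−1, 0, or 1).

First reduce: -10 ≡ 267 (mod 277).
Reciprocity: 267 ≡ 3 and 277 ≡ 1 (mod 4), so (267/277) = +(277/267).
Reduce top mod 267: now compute (10/267).
Pull out 2: since 267 ≡ 3 (mod 8), (2/267) = -1.
Reciprocity: 5 ≡ 1 and 267 ≡ 3 (mod 4), so (5/267) = +(267/5).
Reduce top mod 5: now compute (2/5).
Pull out 2: since 5 ≡ 5 (mod 8), (2/5) = -1.
Reached (1/5) = 1. Collecting the sign flips along the way, the symbol is +1.

1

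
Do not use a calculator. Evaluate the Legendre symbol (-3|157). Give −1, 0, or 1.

1

First reduce: -3 ≡ 154 (mod 157).
Pull out 2: since 157 ≡ 5 (mod 8), (2/157) = -1.
Reciprocity: 77 ≡ 1 and 157 ≡ 1 (mod 4), so (77/157) = +(157/77).
Reduce top mod 77: now compute (3/77).
Reciprocity: 3 ≡ 3 and 77 ≡ 1 (mod 4), so (3/77) = +(77/3).
Reduce top mod 3: now compute (2/3).
Pull out 2: since 3 ≡ 3 (mod 8), (2/3) = -1.
Reached (1/3) = 1. Collecting the sign flips along the way, the symbol is +1.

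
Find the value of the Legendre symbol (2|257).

Pull out 2: since 257 ≡ 1 (mod 8), (2/257) = +1.
Reached (1/257) = 1. Collecting the sign flips along the way, the symbol is +1.

1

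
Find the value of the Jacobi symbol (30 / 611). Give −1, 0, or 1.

Pull out 2: since 611 ≡ 3 (mod 8), (2/611) = -1.
Reciprocity: 15 ≡ 3 and 611 ≡ 3 (mod 4), so (15/611) = −(611/15).
Reduce top mod 15: now compute (11/15).
Reciprocity: 11 ≡ 3 and 15 ≡ 3 (mod 4), so (11/15) = −(15/11).
Reduce top mod 11: now compute (4/11).
Pull out 2^2: since 11 ≡ 3 (mod 8), (2/11) = -1, so (2/11)^2 = +1.
Reached (1/11) = 1. Collecting the sign flips along the way, the symbol is -1.

-1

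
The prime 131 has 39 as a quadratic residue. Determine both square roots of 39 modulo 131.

63, 68

Since 131 ≡ 3 (mod 4), a square root of 39 is 39^((131+1)/4) = 39^33 mod 131.
Repeated squaring: 39^2≡80, 39^4≡112, 39^8≡99, 39^16≡107, 39^32≡52 (mod 131).
39^33 = 39^(32+1) ≡ 63 (mod 131).
Check: 63² = 3969 ≡ 39 (mod 131). The two roots are 63 and 68.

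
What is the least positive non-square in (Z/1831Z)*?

3

(2/1831) = +1, so 2 is a residue.
(3/1831) = −1, so 3 is the smallest positive non-residue mod 1831.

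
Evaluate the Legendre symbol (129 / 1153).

Reciprocity: 129 ≡ 1 and 1153 ≡ 1 (mod 4), so (129/1153) = +(1153/129).
Reduce top mod 129: now compute (121/129).
Reciprocity: 121 ≡ 1 and 129 ≡ 1 (mod 4), so (121/129) = +(129/121).
Reduce top mod 121: now compute (8/121).
Pull out 2^3: since 121 ≡ 1 (mod 8), (2/121) = +1, so (2/121)^3 = +1.
Reached (1/121) = 1. Collecting the sign flips along the way, the symbol is +1.

1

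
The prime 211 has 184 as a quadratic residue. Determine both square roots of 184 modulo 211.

87, 124

Since 211 ≡ 3 (mod 4), a square root of 184 is 184^((211+1)/4) = 184^53 mod 211.
Repeated squaring: 184^2≡96, 184^4≡143, 184^8≡193, 184^16≡113, 184^32≡109 (mod 211).
184^53 = 184^(32+16+4+1) ≡ 87 (mod 211).
Check: 87² = 7569 ≡ 184 (mod 211). The two roots are 87 and 124.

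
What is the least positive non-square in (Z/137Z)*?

(2/137) = +1, so 2 is a residue.
(3/137) = −1, so 3 is the smallest positive non-residue mod 137.

3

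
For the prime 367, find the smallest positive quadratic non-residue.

(2/367) = +1, so 2 is a residue.
(3/367) = −1, so 3 is the smallest positive non-residue mod 367.

3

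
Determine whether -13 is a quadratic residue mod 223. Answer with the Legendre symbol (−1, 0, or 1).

Euler's criterion: (-13/223) ≡ 210^111 (mod 223).
210^2 ≡ 169 (mod 223)
210^4 ≡ 17 (mod 223)
210^8 ≡ 66 (mod 223)
210^16 ≡ 119 (mod 223)
210^32 ≡ 112 (mod 223)
210^64 ≡ 56 (mod 223)
210^111 = 210^(64+32+8+4+2+1) ≡ 1 (mod 223).
Result is 1, so (-13/223) = 1.

1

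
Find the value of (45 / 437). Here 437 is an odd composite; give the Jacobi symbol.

-1

Reciprocity: 45 ≡ 1 and 437 ≡ 1 (mod 4), so (45/437) = +(437/45).
Reduce top mod 45: now compute (32/45).
Pull out 2^5: since 45 ≡ 5 (mod 8), (2/45) = -1, so (2/45)^5 = -1.
Reached (1/45) = 1. Collecting the sign flips along the way, the symbol is -1.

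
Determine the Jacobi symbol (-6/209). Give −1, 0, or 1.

First reduce: -6 ≡ 203 (mod 209).
Reciprocity: 203 ≡ 3 and 209 ≡ 1 (mod 4), so (203/209) = +(209/203).
Reduce top mod 203: now compute (6/203).
Pull out 2: since 203 ≡ 3 (mod 8), (2/203) = -1.
Reciprocity: 3 ≡ 3 and 203 ≡ 3 (mod 4), so (3/203) = −(203/3).
Reduce top mod 3: now compute (2/3).
Pull out 2: since 3 ≡ 3 (mod 8), (2/3) = -1.
Reached (1/3) = 1. Collecting the sign flips along the way, the symbol is -1.

-1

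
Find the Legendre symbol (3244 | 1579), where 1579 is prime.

First reduce: 3244 ≡ 86 (mod 1579).
Pull out 2: since 1579 ≡ 3 (mod 8), (2/1579) = -1.
Reciprocity: 43 ≡ 3 and 1579 ≡ 3 (mod 4), so (43/1579) = −(1579/43).
Reduce top mod 43: now compute (31/43).
Reciprocity: 31 ≡ 3 and 43 ≡ 3 (mod 4), so (31/43) = −(43/31).
Reduce top mod 31: now compute (12/31).
Pull out 2^2: since 31 ≡ 7 (mod 8), (2/31) = +1, so (2/31)^2 = +1.
Reciprocity: 3 ≡ 3 and 31 ≡ 3 (mod 4), so (3/31) = −(31/3).
Reduce top mod 3: now compute (1/3).
Reached (1/3) = 1. Collecting the sign flips along the way, the symbol is +1.

1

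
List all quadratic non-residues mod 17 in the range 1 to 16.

3,5,6,7,10,11,12,14

Square k = 1,…,8 (k and 17−k give the same square):
1²=1, 2²=4, 3²=9, 4²=16, 5²≡8, 6²≡2, 7²≡15, 8²≡13 (mod 17).
The residues are {1, 2, 4, 8, 9, 13, 15, 16}; the non-residues are the remaining 8 nonzero classes.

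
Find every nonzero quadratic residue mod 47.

1 2 3 4 6 7 8 9 12 14 16 17 18 21 24 25 27 28 32 34 36 37 42

Square k = 1,…,23 (k and 47−k give the same square):
1²=1, 2²=4, 3²=9, 4²=16, 5²=25, 6²=36, 7²≡2, 8²≡17, 9²≡34, 10²≡6, 11²≡27, 12²≡3, 13²≡28, 14²≡8, 15²≡37, 16²≡21, 17²≡7, 18²≡42, 19²≡32, 20²≡24, 21²≡18, 22²≡14, 23²≡12 (mod 47).
So the quadratic residues mod 47 are {1, 2, 3, 4, 6, 7, 8, 9, 12, 14, 16, 17, 18, 21, 24, 25, 27, 28, 32, 34, 36, 37, 42}.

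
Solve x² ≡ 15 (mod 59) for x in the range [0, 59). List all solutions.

Since 59 ≡ 3 (mod 4), a square root of 15 is 15^((59+1)/4) = 15^15 mod 59.
Repeated squaring: 15^2≡48, 15^4≡3, 15^8≡9 (mod 59).
15^15 = 15^(8+4+2+1) ≡ 29 (mod 59).
Check: 29² = 841 ≡ 15 (mod 59). The two roots are 29 and 30.

29, 30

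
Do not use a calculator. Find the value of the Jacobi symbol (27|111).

0

Reciprocity: 27 ≡ 3 and 111 ≡ 3 (mod 4), so (27/111) = −(111/27).
Reduce top mod 27: now compute (3/27).
Reciprocity: 3 ≡ 3 and 27 ≡ 3 (mod 4), so (3/27) = −(27/3).
Reduce top mod 3: now compute (0/3).
Top reduces to 0: gcd > 1, so the symbol is 0.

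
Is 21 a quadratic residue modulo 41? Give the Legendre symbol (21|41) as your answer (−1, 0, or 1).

Reciprocity: 21 ≡ 1 and 41 ≡ 1 (mod 4), so (21/41) = +(41/21).
Reduce top mod 21: now compute (20/21).
Pull out 2^2: since 21 ≡ 5 (mod 8), (2/21) = -1, so (2/21)^2 = +1.
Reciprocity: 5 ≡ 1 and 21 ≡ 1 (mod 4), so (5/21) = +(21/5).
Reduce top mod 5: now compute (1/5).
Reached (1/5) = 1. Collecting the sign flips along the way, the symbol is +1.

1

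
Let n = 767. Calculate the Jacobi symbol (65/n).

Reciprocity: 65 ≡ 1 and 767 ≡ 3 (mod 4), so (65/767) = +(767/65).
Reduce top mod 65: now compute (52/65).
Pull out 2^2: since 65 ≡ 1 (mod 8), (2/65) = +1, so (2/65)^2 = +1.
Reciprocity: 13 ≡ 1 and 65 ≡ 1 (mod 4), so (13/65) = +(65/13).
Reduce top mod 13: now compute (0/13).
Top reduces to 0: gcd > 1, so the symbol is 0.

0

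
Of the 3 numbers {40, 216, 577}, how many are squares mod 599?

(40/599) = +1 → QR.
(216/599) = +1 → QR.
(577/599) = +1 → QR.
Total quadratic residues among the 3: 3.

3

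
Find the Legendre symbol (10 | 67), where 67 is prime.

1

Euler's criterion: (10/67) ≡ 10^33 (mod 67).
10^2 ≡ 33 (mod 67)
10^4 ≡ 17 (mod 67)
10^8 ≡ 21 (mod 67)
10^16 ≡ 39 (mod 67)
10^32 ≡ 47 (mod 67)
10^33 = 10^(32+1) ≡ 1 (mod 67).
Result is 1, so (10/67) = 1.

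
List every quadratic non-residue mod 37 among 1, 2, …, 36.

2, 5, 6, 8, 13, 14, 15, 17, 18, 19, 20, 22, 23, 24, 29, 31, 32, 35

Square k = 1,…,18 (k and 37−k give the same square):
1²=1, 2²=4, 3²=9, 4²=16, 5²=25, 6²=36, 7²≡12, 8²≡27, 9²≡7, 10²≡26, 11²≡10, 12²≡33, 13²≡21, 14²≡11, 15²≡3, 16²≡34, 17²≡30, 18²≡28 (mod 37).
The residues are {1, 3, 4, 7, 9, 10, 11, 12, 16, 21, 25, 26, 27, 28, 30, 33, 34, 36}; the non-residues are the remaining 18 nonzero classes.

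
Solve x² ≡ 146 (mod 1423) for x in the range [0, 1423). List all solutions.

189, 1234

Since 1423 ≡ 3 (mod 4), a square root of 146 is 146^((1423+1)/4) = 146^356 mod 1423.
Repeated squaring: 146^2≡1394, 146^4≡841, 146^8≡50, 146^16≡1077, 146^32≡184, 146^64≡1127, 146^128≡813, 146^256≡697 (mod 1423).
146^356 = 146^(256+64+32+4) ≡ 189 (mod 1423).
Check: 189² = 35721 ≡ 146 (mod 1423). The two roots are 189 and 1234.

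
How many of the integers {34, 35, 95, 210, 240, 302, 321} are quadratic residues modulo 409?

(34/409) = +1 → QR.
(35/409) = -1 → non-residue.
(95/409) = -1 → non-residue.
(210/409) = -1 → non-residue.
(240/409) = +1 → QR.
(302/409) = -1 → non-residue.
(321/409) = -1 → non-residue.
Total quadratic residues among the 7: 2.

2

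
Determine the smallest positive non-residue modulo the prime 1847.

(2/1847) = +1, so 2 is a residue.
(3/1847) = +1, so 3 is a residue.
(4/1847) = +1, so 4 is a residue.
(5/1847) = −1, so 5 is the smallest positive non-residue mod 1847.

5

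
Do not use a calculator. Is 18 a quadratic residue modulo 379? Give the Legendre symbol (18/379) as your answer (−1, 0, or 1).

-1

Euler's criterion: (18/379) ≡ 18^189 (mod 379).
18^2 ≡ 324 (mod 379)
18^4 ≡ 372 (mod 379)
18^8 ≡ 49 (mod 379)
18^16 ≡ 127 (mod 379)
18^32 ≡ 211 (mod 379)
18^64 ≡ 178 (mod 379)
18^128 ≡ 227 (mod 379)
18^189 = 18^(128+32+16+8+4+1) ≡ 378 (mod 379).
Result is 378 ≡ −1, so (18/379) = −1.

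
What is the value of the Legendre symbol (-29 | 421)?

Euler's criterion: (-29/421) ≡ 392^210 (mod 421).
392^2 ≡ 420 (mod 421)
392^4 ≡ 1 (mod 421)
392^8 ≡ 1 (mod 421)
392^16 ≡ 1 (mod 421)
392^32 ≡ 1 (mod 421)
392^64 ≡ 1 (mod 421)
392^128 ≡ 1 (mod 421)
392^210 = 392^(128+64+16+2) ≡ 420 (mod 421).
Result is 420 ≡ −1, so (-29/421) = −1.

-1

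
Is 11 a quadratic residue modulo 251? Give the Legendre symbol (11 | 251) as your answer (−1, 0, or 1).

-1

Reciprocity: 11 ≡ 3 and 251 ≡ 3 (mod 4), so (11/251) = −(251/11).
Reduce top mod 11: now compute (9/11).
Reciprocity: 9 ≡ 1 and 11 ≡ 3 (mod 4), so (9/11) = +(11/9).
Reduce top mod 9: now compute (2/9).
Pull out 2: since 9 ≡ 1 (mod 8), (2/9) = +1.
Reached (1/9) = 1. Collecting the sign flips along the way, the symbol is -1.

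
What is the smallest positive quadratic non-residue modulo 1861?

2

(2/1861) = −1, so 2 is the smallest positive non-residue mod 1861.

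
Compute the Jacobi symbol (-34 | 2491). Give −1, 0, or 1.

1

First reduce: -34 ≡ 2457 (mod 2491).
Reciprocity: 2457 ≡ 1 and 2491 ≡ 3 (mod 4), so (2457/2491) = +(2491/2457).
Reduce top mod 2457: now compute (34/2457).
Pull out 2: since 2457 ≡ 1 (mod 8), (2/2457) = +1.
Reciprocity: 17 ≡ 1 and 2457 ≡ 1 (mod 4), so (17/2457) = +(2457/17).
Reduce top mod 17: now compute (9/17).
Reciprocity: 9 ≡ 1 and 17 ≡ 1 (mod 4), so (9/17) = +(17/9).
Reduce top mod 9: now compute (8/9).
Pull out 2^3: since 9 ≡ 1 (mod 8), (2/9) = +1, so (2/9)^3 = +1.
Reached (1/9) = 1. Collecting the sign flips along the way, the symbol is +1.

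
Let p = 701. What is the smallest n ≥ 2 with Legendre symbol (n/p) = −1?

2

(2/701) = −1, so 2 is the smallest positive non-residue mod 701.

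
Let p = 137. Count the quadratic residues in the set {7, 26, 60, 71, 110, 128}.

(7/137) = +1 → QR.
(26/137) = -1 → non-residue.
(60/137) = +1 → QR.
(71/137) = -1 → non-residue.
(110/137) = -1 → non-residue.
(128/137) = +1 → QR.
Total quadratic residues among the 6: 3.

3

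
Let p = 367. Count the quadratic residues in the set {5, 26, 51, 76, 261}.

2

(5/367) = -1 → non-residue.
(26/367) = +1 → QR.
(51/367) = +1 → QR.
(76/367) = -1 → non-residue.
(261/367) = -1 → non-residue.
Total quadratic residues among the 5: 2.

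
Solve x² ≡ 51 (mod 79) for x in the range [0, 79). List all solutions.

29, 50

Since 79 ≡ 3 (mod 4), a square root of 51 is 51^((79+1)/4) = 51^20 mod 79.
Repeated squaring: 51^2≡73, 51^4≡36, 51^8≡32, 51^16≡76 (mod 79).
51^20 = 51^(16+4) ≡ 50 (mod 79).
Check: 50² = 2500 ≡ 51 (mod 79). The two roots are 29 and 50.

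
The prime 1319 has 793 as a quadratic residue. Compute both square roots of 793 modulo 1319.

484, 835

Since 1319 ≡ 3 (mod 4), a square root of 793 is 793^((1319+1)/4) = 793^330 mod 1319.
Repeated squaring: 793^2≡1005, 793^4≡990, 793^8≡83, 793^16≡294, 793^32≡701, 793^64≡733, 793^128≡456, 793^256≡853 (mod 1319).
793^330 = 793^(256+64+8+2) ≡ 484 (mod 1319).
Check: 484² = 234256 ≡ 793 (mod 1319). The two roots are 484 and 835.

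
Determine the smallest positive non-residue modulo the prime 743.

(2/743) = +1, so 2 is a residue.
(3/743) = +1, so 3 is a residue.
(4/743) = +1, so 4 is a residue.
(5/743) = −1, so 5 is the smallest positive non-residue mod 743.

5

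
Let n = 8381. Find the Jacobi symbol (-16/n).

1

First reduce: -16 ≡ 8365 (mod 8381).
Reciprocity: 8365 ≡ 1 and 8381 ≡ 1 (mod 4), so (8365/8381) = +(8381/8365).
Reduce top mod 8365: now compute (16/8365).
Pull out 2^4: since 8365 ≡ 5 (mod 8), (2/8365) = -1, so (2/8365)^4 = +1.
Reached (1/8365) = 1. Collecting the sign flips along the way, the symbol is +1.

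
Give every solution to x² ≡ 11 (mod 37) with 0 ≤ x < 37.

37 ≡ 1 (mod 4), so we find a root by search.
Trying successive values, 14² = 196 ≡ 11 (mod 37). The other root is 37 − 14 = 23.

14, 23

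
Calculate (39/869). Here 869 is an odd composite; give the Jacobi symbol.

1

Reciprocity: 39 ≡ 3 and 869 ≡ 1 (mod 4), so (39/869) = +(869/39).
Reduce top mod 39: now compute (11/39).
Reciprocity: 11 ≡ 3 and 39 ≡ 3 (mod 4), so (11/39) = −(39/11).
Reduce top mod 11: now compute (6/11).
Pull out 2: since 11 ≡ 3 (mod 8), (2/11) = -1.
Reciprocity: 3 ≡ 3 and 11 ≡ 3 (mod 4), so (3/11) = −(11/3).
Reduce top mod 3: now compute (2/3).
Pull out 2: since 3 ≡ 3 (mod 8), (2/3) = -1.
Reached (1/3) = 1. Collecting the sign flips along the way, the symbol is +1.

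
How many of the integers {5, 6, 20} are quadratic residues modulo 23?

1

(5/23) = -1 → non-residue.
(6/23) = +1 → QR.
(20/23) = -1 → non-residue.
Total quadratic residues among the 3: 1.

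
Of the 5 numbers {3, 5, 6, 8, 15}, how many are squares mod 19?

(3/19) = -1 → non-residue.
(5/19) = +1 → QR.
(6/19) = +1 → QR.
(8/19) = -1 → non-residue.
(15/19) = -1 → non-residue.
Total quadratic residues among the 5: 2.

2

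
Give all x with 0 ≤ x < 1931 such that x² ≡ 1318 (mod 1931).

Since 1931 ≡ 3 (mod 4), a square root of 1318 is 1318^((1931+1)/4) = 1318^483 mod 1931.
Repeated squaring: 1318^2≡1155, 1318^4≡1635, 1318^8≡721, 1318^16≡402, 1318^32≡1331, 1318^64≡834, 1318^128≡396, 1318^256≡405 (mod 1931).
1318^483 = 1318^(256+128+64+32+2+1) ≡ 57 (mod 1931).
Check: 57² = 3249 ≡ 1318 (mod 1931). The two roots are 57 and 1874.

57, 1874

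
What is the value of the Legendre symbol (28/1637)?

Pull out 2^2: since 1637 ≡ 5 (mod 8), (2/1637) = -1, so (2/1637)^2 = +1.
Reciprocity: 7 ≡ 3 and 1637 ≡ 1 (mod 4), so (7/1637) = +(1637/7).
Reduce top mod 7: now compute (6/7).
Pull out 2: since 7 ≡ 7 (mod 8), (2/7) = +1.
Reciprocity: 3 ≡ 3 and 7 ≡ 3 (mod 4), so (3/7) = −(7/3).
Reduce top mod 3: now compute (1/3).
Reached (1/3) = 1. Collecting the sign flips along the way, the symbol is -1.

-1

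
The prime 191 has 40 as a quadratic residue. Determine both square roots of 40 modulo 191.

Since 191 ≡ 3 (mod 4), a square root of 40 is 40^((191+1)/4) = 40^48 mod 191.
Repeated squaring: 40^2≡72, 40^4≡27, 40^8≡156, 40^16≡79, 40^32≡129 (mod 191).
40^48 = 40^(32+16) ≡ 68 (mod 191).
Check: 68² = 4624 ≡ 40 (mod 191). The two roots are 68 and 123.

68, 123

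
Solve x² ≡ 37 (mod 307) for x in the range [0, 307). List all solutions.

61, 246

Since 307 ≡ 3 (mod 4), a square root of 37 is 37^((307+1)/4) = 37^77 mod 307.
Repeated squaring: 37^2≡141, 37^4≡233, 37^8≡257, 37^16≡44, 37^32≡94, 37^64≡240 (mod 307).
37^77 = 37^(64+8+4+1) ≡ 246 (mod 307).
Check: 246² = 60516 ≡ 37 (mod 307). The two roots are 61 and 246.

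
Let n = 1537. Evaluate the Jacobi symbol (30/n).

-1

Pull out 2: since 1537 ≡ 1 (mod 8), (2/1537) = +1.
Reciprocity: 15 ≡ 3 and 1537 ≡ 1 (mod 4), so (15/1537) = +(1537/15).
Reduce top mod 15: now compute (7/15).
Reciprocity: 7 ≡ 3 and 15 ≡ 3 (mod 4), so (7/15) = −(15/7).
Reduce top mod 7: now compute (1/7).
Reached (1/7) = 1. Collecting the sign flips along the way, the symbol is -1.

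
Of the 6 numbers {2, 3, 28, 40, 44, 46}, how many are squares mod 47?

3

(2/47) = +1 → QR.
(3/47) = +1 → QR.
(28/47) = +1 → QR.
(40/47) = -1 → non-residue.
(44/47) = -1 → non-residue.
(46/47) = -1 → non-residue.
Total quadratic residues among the 6: 3.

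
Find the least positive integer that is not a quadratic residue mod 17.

(2/17) = +1, so 2 is a residue.
(3/17) = −1, so 3 is the smallest positive non-residue mod 17.

3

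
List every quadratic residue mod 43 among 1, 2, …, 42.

1,4,6,9,10,11,13,14,15,16,17,21,23,24,25,31,35,36,38,40,41

Square k = 1,…,21 (k and 43−k give the same square):
1²=1, 2²=4, 3²=9, 4²=16, 5²=25, 6²=36, 7²≡6, 8²≡21, 9²≡38, 10²≡14, 11²≡35, 12²≡15, 13²≡40, 14²≡24, 15²≡10, 16²≡41, 17²≡31, 18²≡23, 19²≡17, 20²≡13, 21²≡11 (mod 43).
So the quadratic residues mod 43 are {1, 4, 6, 9, 10, 11, 13, 14, 15, 16, 17, 21, 23, 24, 25, 31, 35, 36, 38, 40, 41}.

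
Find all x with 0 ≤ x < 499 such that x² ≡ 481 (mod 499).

201, 298

Since 499 ≡ 3 (mod 4), a square root of 481 is 481^((499+1)/4) = 481^125 mod 499.
Repeated squaring: 481^2≡324, 481^4≡186, 481^8≡165, 481^16≡279, 481^32≡496, 481^64≡9 (mod 499).
481^125 = 481^(64+32+16+8+4+1) ≡ 298 (mod 499).
Check: 298² = 88804 ≡ 481 (mod 499). The two roots are 201 and 298.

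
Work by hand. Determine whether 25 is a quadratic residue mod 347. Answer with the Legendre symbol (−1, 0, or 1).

1

Reciprocity: 25 ≡ 1 and 347 ≡ 3 (mod 4), so (25/347) = +(347/25).
Reduce top mod 25: now compute (22/25).
Pull out 2: since 25 ≡ 1 (mod 8), (2/25) = +1.
Reciprocity: 11 ≡ 3 and 25 ≡ 1 (mod 4), so (11/25) = +(25/11).
Reduce top mod 11: now compute (3/11).
Reciprocity: 3 ≡ 3 and 11 ≡ 3 (mod 4), so (3/11) = −(11/3).
Reduce top mod 3: now compute (2/3).
Pull out 2: since 3 ≡ 3 (mod 8), (2/3) = -1.
Reached (1/3) = 1. Collecting the sign flips along the way, the symbol is +1.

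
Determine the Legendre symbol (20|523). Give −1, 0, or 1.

Pull out 2^2: since 523 ≡ 3 (mod 8), (2/523) = -1, so (2/523)^2 = +1.
Reciprocity: 5 ≡ 1 and 523 ≡ 3 (mod 4), so (5/523) = +(523/5).
Reduce top mod 5: now compute (3/5).
Reciprocity: 3 ≡ 3 and 5 ≡ 1 (mod 4), so (3/5) = +(5/3).
Reduce top mod 3: now compute (2/3).
Pull out 2: since 3 ≡ 3 (mod 8), (2/3) = -1.
Reached (1/3) = 1. Collecting the sign flips along the way, the symbol is -1.

-1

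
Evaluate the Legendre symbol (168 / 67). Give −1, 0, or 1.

First reduce: 168 ≡ 34 (mod 67).
Pull out 2: since 67 ≡ 3 (mod 8), (2/67) = -1.
Reciprocity: 17 ≡ 1 and 67 ≡ 3 (mod 4), so (17/67) = +(67/17).
Reduce top mod 17: now compute (16/17).
Pull out 2^4: since 17 ≡ 1 (mod 8), (2/17) = +1, so (2/17)^4 = +1.
Reached (1/17) = 1. Collecting the sign flips along the way, the symbol is -1.

-1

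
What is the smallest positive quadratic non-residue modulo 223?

(2/223) = +1, so 2 is a residue.
(3/223) = −1, so 3 is the smallest positive non-residue mod 223.

3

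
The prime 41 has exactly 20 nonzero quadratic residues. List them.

Square k = 1,…,20 (k and 41−k give the same square):
1²=1, 2²=4, 3²=9, 4²=16, 5²=25, 6²=36, 7²≡8, 8²≡23, 9²≡40, 10²≡18, 11²≡39, 12²≡21, 13²≡5, 14²≡32, 15²≡20, 16²≡10, 17²≡2, 18²≡37, 19²≡33, 20²≡31 (mod 41).
So the quadratic residues mod 41 are {1, 2, 4, 5, 8, 9, 10, 16, 18, 20, 21, 23, 25, 31, 32, 33, 36, 37, 39, 40}.

1, 2, 4, 5, 8, 9, 10, 16, 18, 20, 21, 23, 25, 31, 32, 33, 36, 37, 39, 40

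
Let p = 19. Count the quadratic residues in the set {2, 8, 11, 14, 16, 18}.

(2/19) = -1 → non-residue.
(8/19) = -1 → non-residue.
(11/19) = +1 → QR.
(14/19) = -1 → non-residue.
(16/19) = +1 → QR.
(18/19) = -1 → non-residue.
Total quadratic residues among the 6: 2.

2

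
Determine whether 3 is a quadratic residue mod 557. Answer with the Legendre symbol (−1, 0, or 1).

Reciprocity: 3 ≡ 3 and 557 ≡ 1 (mod 4), so (3/557) = +(557/3).
Reduce top mod 3: now compute (2/3).
Pull out 2: since 3 ≡ 3 (mod 8), (2/3) = -1.
Reached (1/3) = 1. Collecting the sign flips along the way, the symbol is -1.

-1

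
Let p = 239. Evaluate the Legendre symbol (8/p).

Euler's criterion: (8/239) ≡ 8^119 (mod 239).
8^2 ≡ 64 (mod 239)
8^4 ≡ 33 (mod 239)
8^8 ≡ 133 (mod 239)
8^16 ≡ 3 (mod 239)
8^32 ≡ 9 (mod 239)
8^64 ≡ 81 (mod 239)
8^119 = 8^(64+32+16+4+2+1) ≡ 1 (mod 239).
Result is 1, so (8/239) = 1.

1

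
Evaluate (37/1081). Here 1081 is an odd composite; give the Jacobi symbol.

-1

Reciprocity: 37 ≡ 1 and 1081 ≡ 1 (mod 4), so (37/1081) = +(1081/37).
Reduce top mod 37: now compute (8/37).
Pull out 2^3: since 37 ≡ 5 (mod 8), (2/37) = -1, so (2/37)^3 = -1.
Reached (1/37) = 1. Collecting the sign flips along the way, the symbol is -1.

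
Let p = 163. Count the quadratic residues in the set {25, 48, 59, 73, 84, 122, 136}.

3

(25/163) = +1 → QR.
(48/163) = -1 → non-residue.
(59/163) = -1 → non-residue.
(73/163) = -1 → non-residue.
(84/163) = +1 → QR.
(122/163) = -1 → non-residue.
(136/163) = +1 → QR.
Total quadratic residues among the 7: 3.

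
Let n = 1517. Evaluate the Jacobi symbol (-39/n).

First reduce: -39 ≡ 1478 (mod 1517).
Pull out 2: since 1517 ≡ 5 (mod 8), (2/1517) = -1.
Reciprocity: 739 ≡ 3 and 1517 ≡ 1 (mod 4), so (739/1517) = +(1517/739).
Reduce top mod 739: now compute (39/739).
Reciprocity: 39 ≡ 3 and 739 ≡ 3 (mod 4), so (39/739) = −(739/39).
Reduce top mod 39: now compute (37/39).
Reciprocity: 37 ≡ 1 and 39 ≡ 3 (mod 4), so (37/39) = +(39/37).
Reduce top mod 37: now compute (2/37).
Pull out 2: since 37 ≡ 5 (mod 8), (2/37) = -1.
Reached (1/37) = 1. Collecting the sign flips along the way, the symbol is -1.

-1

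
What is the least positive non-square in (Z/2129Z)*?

3

(2/2129) = +1, so 2 is a residue.
(3/2129) = −1, so 3 is the smallest positive non-residue mod 2129.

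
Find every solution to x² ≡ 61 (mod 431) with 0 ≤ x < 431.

Since 431 ≡ 3 (mod 4), a square root of 61 is 61^((431+1)/4) = 61^108 mod 431.
Repeated squaring: 61^2≡273, 61^4≡397, 61^8≡294, 61^16≡236, 61^32≡97, 61^64≡358 (mod 431).
61^108 = 61^(64+32+8+4) ≡ 270 (mod 431).
Check: 270² = 72900 ≡ 61 (mod 431). The two roots are 161 and 270.

161, 270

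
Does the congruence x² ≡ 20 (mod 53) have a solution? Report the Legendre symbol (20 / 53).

-1

Pull out 2^2: since 53 ≡ 5 (mod 8), (2/53) = -1, so (2/53)^2 = +1.
Reciprocity: 5 ≡ 1 and 53 ≡ 1 (mod 4), so (5/53) = +(53/5).
Reduce top mod 5: now compute (3/5).
Reciprocity: 3 ≡ 3 and 5 ≡ 1 (mod 4), so (3/5) = +(5/3).
Reduce top mod 3: now compute (2/3).
Pull out 2: since 3 ≡ 3 (mod 8), (2/3) = -1.
Reached (1/3) = 1. Collecting the sign flips along the way, the symbol is -1.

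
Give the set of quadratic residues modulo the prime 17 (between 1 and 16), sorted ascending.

Square k = 1,…,8 (k and 17−k give the same square):
1²=1, 2²=4, 3²=9, 4²=16, 5²≡8, 6²≡2, 7²≡15, 8²≡13 (mod 17).
So the quadratic residues mod 17 are {1, 2, 4, 8, 9, 13, 15, 16}.

1 2 4 8 9 13 15 16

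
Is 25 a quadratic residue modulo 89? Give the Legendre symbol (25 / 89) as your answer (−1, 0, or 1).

1

Euler's criterion: (25/89) ≡ 25^44 (mod 89).
25^2 ≡ 2 (mod 89)
25^4 ≡ 4 (mod 89)
25^8 ≡ 16 (mod 89)
25^16 ≡ 78 (mod 89)
25^32 ≡ 32 (mod 89)
25^44 = 25^(32+8+4) ≡ 1 (mod 89).
Result is 1, so (25/89) = 1.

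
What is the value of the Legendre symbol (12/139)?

-1

Euler's criterion: (12/139) ≡ 12^69 (mod 139).
12^2 ≡ 5 (mod 139)
12^4 ≡ 25 (mod 139)
12^8 ≡ 69 (mod 139)
12^16 ≡ 35 (mod 139)
12^32 ≡ 113 (mod 139)
12^64 ≡ 120 (mod 139)
12^69 = 12^(64+4+1) ≡ 138 (mod 139).
Result is 138 ≡ −1, so (12/139) = −1.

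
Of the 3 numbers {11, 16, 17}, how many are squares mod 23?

1

(11/23) = -1 → non-residue.
(16/23) = +1 → QR.
(17/23) = -1 → non-residue.
Total quadratic residues among the 3: 1.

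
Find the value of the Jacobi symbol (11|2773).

1

Reciprocity: 11 ≡ 3 and 2773 ≡ 1 (mod 4), so (11/2773) = +(2773/11).
Reduce top mod 11: now compute (1/11).
Reached (1/11) = 1. Collecting the sign flips along the way, the symbol is +1.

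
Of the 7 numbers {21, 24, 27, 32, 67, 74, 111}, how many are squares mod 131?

3

(21/131) = +1 → QR.
(24/131) = -1 → non-residue.
(27/131) = +1 → QR.
(32/131) = -1 → non-residue.
(67/131) = -1 → non-residue.
(74/131) = +1 → QR.
(111/131) = -1 → non-residue.
Total quadratic residues among the 7: 3.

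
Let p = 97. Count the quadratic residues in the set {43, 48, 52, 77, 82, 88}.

3

(43/97) = +1 → QR.
(48/97) = +1 → QR.
(52/97) = -1 → non-residue.
(77/97) = -1 → non-residue.
(82/97) = -1 → non-residue.
(88/97) = +1 → QR.
Total quadratic residues among the 6: 3.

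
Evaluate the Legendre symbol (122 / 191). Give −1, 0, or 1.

-1

Euler's criterion: (122/191) ≡ 122^95 (mod 191).
122^2 ≡ 177 (mod 191)
122^4 ≡ 5 (mod 191)
122^8 ≡ 25 (mod 191)
122^16 ≡ 52 (mod 191)
122^32 ≡ 30 (mod 191)
122^64 ≡ 136 (mod 191)
122^95 = 122^(64+16+8+4+2+1) ≡ 190 (mod 191).
Result is 190 ≡ −1, so (122/191) = −1.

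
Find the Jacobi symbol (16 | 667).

Pull out 2^4: since 667 ≡ 3 (mod 8), (2/667) = -1, so (2/667)^4 = +1.
Reached (1/667) = 1. Collecting the sign flips along the way, the symbol is +1.

1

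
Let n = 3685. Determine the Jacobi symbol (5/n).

Reciprocity: 5 ≡ 1 and 3685 ≡ 1 (mod 4), so (5/3685) = +(3685/5).
Reduce top mod 5: now compute (0/5).
Top reduces to 0: gcd > 1, so the symbol is 0.

0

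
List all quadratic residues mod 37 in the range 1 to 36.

Square k = 1,…,18 (k and 37−k give the same square):
1²=1, 2²=4, 3²=9, 4²=16, 5²=25, 6²=36, 7²≡12, 8²≡27, 9²≡7, 10²≡26, 11²≡10, 12²≡33, 13²≡21, 14²≡11, 15²≡3, 16²≡34, 17²≡30, 18²≡28 (mod 37).
So the quadratic residues mod 37 are {1, 3, 4, 7, 9, 10, 11, 12, 16, 21, 25, 26, 27, 28, 30, 33, 34, 36}.

1 3 4 7 9 10 11 12 16 21 25 26 27 28 30 33 34 36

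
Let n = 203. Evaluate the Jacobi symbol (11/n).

Reciprocity: 11 ≡ 3 and 203 ≡ 3 (mod 4), so (11/203) = −(203/11).
Reduce top mod 11: now compute (5/11).
Reciprocity: 5 ≡ 1 and 11 ≡ 3 (mod 4), so (5/11) = +(11/5).
Reduce top mod 5: now compute (1/5).
Reached (1/5) = 1. Collecting the sign flips along the way, the symbol is -1.

-1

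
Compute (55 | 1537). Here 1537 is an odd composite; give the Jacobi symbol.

1

Reciprocity: 55 ≡ 3 and 1537 ≡ 1 (mod 4), so (55/1537) = +(1537/55).
Reduce top mod 55: now compute (52/55).
Pull out 2^2: since 55 ≡ 7 (mod 8), (2/55) = +1, so (2/55)^2 = +1.
Reciprocity: 13 ≡ 1 and 55 ≡ 3 (mod 4), so (13/55) = +(55/13).
Reduce top mod 13: now compute (3/13).
Reciprocity: 3 ≡ 3 and 13 ≡ 1 (mod 4), so (3/13) = +(13/3).
Reduce top mod 3: now compute (1/3).
Reached (1/3) = 1. Collecting the sign flips along the way, the symbol is +1.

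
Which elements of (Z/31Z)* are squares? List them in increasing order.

1, 2, 4, 5, 7, 8, 9, 10, 14, 16, 18, 19, 20, 25, 28

Square k = 1,…,15 (k and 31−k give the same square):
1²=1, 2²=4, 3²=9, 4²=16, 5²=25, 6²≡5, 7²≡18, 8²≡2, 9²≡19, 10²≡7, 11²≡28, 12²≡20, 13²≡14, 14²≡10, 15²≡8 (mod 31).
So the quadratic residues mod 31 are {1, 2, 4, 5, 7, 8, 9, 10, 14, 16, 18, 19, 20, 25, 28}.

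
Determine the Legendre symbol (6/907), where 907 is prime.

1

Pull out 2: since 907 ≡ 3 (mod 8), (2/907) = -1.
Reciprocity: 3 ≡ 3 and 907 ≡ 3 (mod 4), so (3/907) = −(907/3).
Reduce top mod 3: now compute (1/3).
Reached (1/3) = 1. Collecting the sign flips along the way, the symbol is +1.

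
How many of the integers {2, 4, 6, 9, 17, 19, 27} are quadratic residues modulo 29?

3

(2/29) = -1 → non-residue.
(4/29) = +1 → QR.
(6/29) = +1 → QR.
(9/29) = +1 → QR.
(17/29) = -1 → non-residue.
(19/29) = -1 → non-residue.
(27/29) = -1 → non-residue.
Total quadratic residues among the 7: 3.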